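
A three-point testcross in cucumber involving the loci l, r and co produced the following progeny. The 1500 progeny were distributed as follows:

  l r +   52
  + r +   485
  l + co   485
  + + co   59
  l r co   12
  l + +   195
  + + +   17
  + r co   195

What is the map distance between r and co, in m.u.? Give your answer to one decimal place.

27.9 m.u.

The two most frequent reciprocal classes, l + co and + r +, are the parental types, so the F1 was l + co / + r +.
The two rarest classes, l r co and + + +, are the double crossovers. Comparing them with the parentals, only the r allele has switched, so r is the middle locus and the order is l – r – co.
Crossovers in the r–co interval produce the single-crossover classes l + + and + r co (195 + 195 = 390) plus the double crossovers (29).
RF(r–co) = (390 + 29) / 1500 = 419/1500 = 0.2793 → 27.9 m.u.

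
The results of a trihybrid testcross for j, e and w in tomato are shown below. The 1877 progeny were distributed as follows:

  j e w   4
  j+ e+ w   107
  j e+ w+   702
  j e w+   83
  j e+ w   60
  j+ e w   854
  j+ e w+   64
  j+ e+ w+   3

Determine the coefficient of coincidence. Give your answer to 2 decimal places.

0.51

The two most frequent reciprocal classes, j e+ w+ and j+ e w, are the parental types, so the F1 was j e+ w+ / j+ e w.
The two rarest classes, j+ e+ w+ and j e w, are the double crossovers. Comparing them with the parentals, only the j allele has switched, so j is the middle locus and the order is w – j – e.
w–j: (124 + 7)/1877 = 0.0698; j–e: (190 + 7)/1877 = 0.1050.
Expected DCO frequency = 0.0698 × 0.1050 ≈ 0.00733; observed = 7/1877 ≈ 0.00373.
Coefficient of coincidence = 0.00373/0.00733 ≈ 0.51.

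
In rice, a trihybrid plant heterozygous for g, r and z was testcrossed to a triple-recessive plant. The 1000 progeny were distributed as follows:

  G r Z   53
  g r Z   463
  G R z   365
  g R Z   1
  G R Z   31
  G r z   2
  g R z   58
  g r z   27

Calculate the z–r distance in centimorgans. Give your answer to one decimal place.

The two most frequent reciprocal classes, g r Z and G R z, are the parental types, so the F1 was g r Z / G R z.
The two rarest classes, g R Z and G r z, are the double crossovers. Comparing them with the parentals, only the r allele has switched, so r is the middle locus and the order is g – r – z.
Crossovers in the r–z interval produce the single-crossover classes g r z and G R Z (27 + 31 = 58) plus the double crossovers (3).
RF(r–z) = (58 + 3) / 1000 = 61/1000 = 0.0610 → 6.1 centimorgans.

6.1 centimorgans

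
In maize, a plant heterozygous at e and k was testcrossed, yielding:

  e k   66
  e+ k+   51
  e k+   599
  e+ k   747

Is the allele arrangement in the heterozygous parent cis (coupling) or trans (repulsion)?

trans

The two most frequent classes are e+ k (747) and e k+ (599); these are the parental (non-recombinant) types.
So the F1 carried e+ k on one chromosome and e k+ on the other — the recessive alleles are on opposite chromosomes (trans / repulsion).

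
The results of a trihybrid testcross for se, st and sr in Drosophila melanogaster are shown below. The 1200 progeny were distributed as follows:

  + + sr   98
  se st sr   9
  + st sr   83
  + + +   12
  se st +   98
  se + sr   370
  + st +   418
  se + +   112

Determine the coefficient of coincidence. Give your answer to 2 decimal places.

0.54

The two most frequent reciprocal classes, + st + and se + sr, are the parental types, so the F1 was + st + / se + sr.
The two rarest classes, + + + and se st sr, are the double crossovers. Comparing them with the parentals, only the st allele has switched, so st is the middle locus and the order is sr – st – se.
sr–st: (195 + 21)/1200 = 0.1800; st–se: (196 + 21)/1200 = 0.1808.
Expected DCO frequency = 0.1800 × 0.1808 ≈ 0.03254; observed = 21/1200 ≈ 0.01750.
Coefficient of coincidence = 0.01750/0.03254 ≈ 0.54.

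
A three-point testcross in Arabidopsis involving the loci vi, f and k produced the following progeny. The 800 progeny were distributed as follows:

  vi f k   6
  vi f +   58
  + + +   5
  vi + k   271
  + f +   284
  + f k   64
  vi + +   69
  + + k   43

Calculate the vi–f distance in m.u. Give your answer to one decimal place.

14.0 m.u.

The two most frequent reciprocal classes, vi + k and + f +, are the parental types, so the F1 was vi + k / + f +.
The two rarest classes, vi f k and + + +, are the double crossovers. Comparing them with the parentals, only the f allele has switched, so f is the middle locus and the order is k – f – vi.
Crossovers in the f–vi interval produce the single-crossover classes + + k and vi f + (43 + 58 = 101) plus the double crossovers (11).
RF(f–vi) = (101 + 11) / 800 = 112/800 = 0.1400 → 14.0 m.u.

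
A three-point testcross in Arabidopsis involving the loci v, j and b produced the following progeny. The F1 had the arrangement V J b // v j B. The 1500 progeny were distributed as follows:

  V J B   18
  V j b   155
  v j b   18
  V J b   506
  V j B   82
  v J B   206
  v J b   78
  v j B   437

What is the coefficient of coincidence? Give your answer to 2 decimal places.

0.69

The two rarest classes, V J B and v j b, are the double crossovers. Comparing them with the parentals, only the b allele has switched, so b is the middle locus and the order is j – b – v.
j–b: (361 + 36)/1500 = 0.2647; b–v: (160 + 36)/1500 = 0.1307.
Expected DCO frequency = 0.2647 × 0.1307 ≈ 0.03460; observed = 36/1500 ≈ 0.02400.
Coefficient of coincidence = 0.02400/0.03460 ≈ 0.69.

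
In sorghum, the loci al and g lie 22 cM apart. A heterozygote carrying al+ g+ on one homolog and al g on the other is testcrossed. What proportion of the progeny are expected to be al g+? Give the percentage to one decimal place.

A map distance of 22 cM corresponds to a recombination frequency of 0.220.
The F1 is al+ g+ / al g, so al g+ is a recombinant gamete class with expected frequency r/2 = 0.220/2 = 0.1100.
That is 0.1100 = 11.0% of the progeny.

11.0%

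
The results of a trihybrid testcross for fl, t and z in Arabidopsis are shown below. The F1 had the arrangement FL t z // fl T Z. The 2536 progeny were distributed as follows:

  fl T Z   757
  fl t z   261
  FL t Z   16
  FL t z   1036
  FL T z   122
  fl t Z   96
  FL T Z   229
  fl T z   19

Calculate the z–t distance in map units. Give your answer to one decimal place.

10.0 map units

The two rarest classes, FL t Z and fl T z, are the double crossovers. Comparing them with the parentals, only the z allele has switched, so z is the middle locus and the order is fl – z – t.
Crossovers in the z–t interval produce the single-crossover classes FL T z and fl t Z (122 + 96 = 218) plus the double crossovers (35).
RF(z–t) = (218 + 35) / 2536 = 253/2536 = 0.0998 → 10.0 map units.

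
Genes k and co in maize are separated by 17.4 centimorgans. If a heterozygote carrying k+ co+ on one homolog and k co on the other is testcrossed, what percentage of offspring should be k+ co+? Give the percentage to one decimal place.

A map distance of 17.4 centimorgans corresponds to a recombination frequency of 0.174.
The F1 is k+ co+ / k co, so k+ co+ is a parental gamete class with expected frequency (1 − r)/2 = 0.826/2 = 0.4130.
That is 0.4130 = 41.3% of the progeny.

41.3%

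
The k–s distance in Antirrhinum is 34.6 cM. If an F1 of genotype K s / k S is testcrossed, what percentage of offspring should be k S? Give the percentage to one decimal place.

32.7%

A map distance of 34.6 cM corresponds to a recombination frequency of 0.346.
The F1 is K s / k S, so k S is a parental gamete class with expected frequency (1 − r)/2 = 0.654/2 = 0.3270.
That is 0.3270 = 32.7% of the progeny.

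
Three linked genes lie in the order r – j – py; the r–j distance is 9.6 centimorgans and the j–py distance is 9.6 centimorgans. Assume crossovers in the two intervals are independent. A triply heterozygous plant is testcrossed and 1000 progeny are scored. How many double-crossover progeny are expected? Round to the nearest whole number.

Map distances give recombination frequencies of 0.096 and 0.096 for the two intervals.
With no interference, expected double-crossover frequency = 0.096 × 0.096 = 0.00922.
Expected number = 0.00922 × 1000 = 9.22 ≈ 9.

9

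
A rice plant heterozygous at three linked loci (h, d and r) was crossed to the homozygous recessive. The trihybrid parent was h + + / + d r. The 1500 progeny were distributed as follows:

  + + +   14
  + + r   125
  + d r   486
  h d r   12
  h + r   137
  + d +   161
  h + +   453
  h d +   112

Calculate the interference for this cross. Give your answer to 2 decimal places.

0.54

The two rarest classes, + + + and h d r, are the double crossovers. Comparing them with the parentals, only the h allele has switched, so h is the middle locus and the order is r – h – d.
r–h: (298 + 26)/1500 = 0.2160; h–d: (237 + 26)/1500 = 0.1753.
Expected DCO frequency = 0.2160 × 0.1753 ≈ 0.03786; observed = 26/1500 ≈ 0.01733.
Coefficient of coincidence = 0.01733/0.03786 ≈ 0.46; interference = 1 − 0.46 = 0.54.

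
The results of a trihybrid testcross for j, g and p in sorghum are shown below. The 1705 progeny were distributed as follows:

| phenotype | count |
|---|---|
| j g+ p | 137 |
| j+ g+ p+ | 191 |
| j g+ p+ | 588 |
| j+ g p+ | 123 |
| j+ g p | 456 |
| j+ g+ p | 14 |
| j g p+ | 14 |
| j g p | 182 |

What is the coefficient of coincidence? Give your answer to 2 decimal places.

The two most frequent reciprocal classes, j g+ p+ and j+ g p, are the parental types, so the F1 was j g+ p+ / j+ g p.
The two rarest classes, j g p+ and j+ g+ p, are the double crossovers. Comparing them with the parentals, only the g allele has switched, so g is the middle locus and the order is j – g – p.
j–g: (373 + 28)/1705 = 0.2352; g–p: (260 + 28)/1705 = 0.1689.
Expected DCO frequency = 0.2352 × 0.1689 ≈ 0.03973; observed = 28/1705 ≈ 0.01642.
Coefficient of coincidence = 0.01642/0.03973 ≈ 0.41.

0.41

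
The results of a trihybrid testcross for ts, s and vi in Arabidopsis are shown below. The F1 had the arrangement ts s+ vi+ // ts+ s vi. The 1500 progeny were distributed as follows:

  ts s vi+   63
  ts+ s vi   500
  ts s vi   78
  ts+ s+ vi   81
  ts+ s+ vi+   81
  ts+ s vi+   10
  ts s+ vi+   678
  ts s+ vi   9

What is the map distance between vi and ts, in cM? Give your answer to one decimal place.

11.9 cM

The two rarest classes, ts s+ vi and ts+ s vi+, are the double crossovers. Comparing them with the parentals, only the vi allele has switched, so vi is the middle locus and the order is ts – vi – s.
Crossovers in the ts–vi interval produce the single-crossover classes ts+ s+ vi+ and ts s vi (81 + 78 = 159) plus the double crossovers (19).
RF(ts–vi) = (159 + 19) / 1500 = 178/1500 = 0.1187 → 11.9 cM.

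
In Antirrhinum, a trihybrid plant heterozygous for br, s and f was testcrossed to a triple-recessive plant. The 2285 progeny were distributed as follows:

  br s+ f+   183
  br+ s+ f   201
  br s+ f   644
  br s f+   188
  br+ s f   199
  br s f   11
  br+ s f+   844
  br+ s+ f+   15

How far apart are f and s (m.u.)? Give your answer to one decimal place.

The two most frequent reciprocal classes, br s+ f and br+ s f+, are the parental types, so the F1 was br s+ f / br+ s f+.
The two rarest classes, br s f and br+ s+ f+, are the double crossovers. Comparing them with the parentals, only the s allele has switched, so s is the middle locus and the order is br – s – f.
Crossovers in the s–f interval produce the single-crossover classes br s+ f+ and br+ s f (183 + 199 = 382) plus the double crossovers (26).
RF(s–f) = (382 + 26) / 2285 = 408/2285 = 0.1786 → 17.9 m.u.

17.9 m.u.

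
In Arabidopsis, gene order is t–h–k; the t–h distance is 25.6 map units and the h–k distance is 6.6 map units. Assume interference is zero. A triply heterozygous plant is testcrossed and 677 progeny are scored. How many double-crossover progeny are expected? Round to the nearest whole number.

Map distances give recombination frequencies of 0.256 and 0.066 for the two intervals.
With no interference, expected double-crossover frequency = 0.256 × 0.066 = 0.01690.
Expected number = 0.01690 × 677 = 11.44 ≈ 11.

11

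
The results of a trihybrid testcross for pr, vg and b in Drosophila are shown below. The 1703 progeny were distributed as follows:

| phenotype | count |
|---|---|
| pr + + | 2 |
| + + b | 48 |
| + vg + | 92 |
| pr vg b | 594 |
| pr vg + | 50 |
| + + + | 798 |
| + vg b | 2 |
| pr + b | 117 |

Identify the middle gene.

The two most frequent reciprocal classes, pr vg b and + + +, are the parental types, so the F1 was pr vg b / + + +.
The two rarest classes, + vg b and pr + +, are the double crossovers. Comparing them with the parentals, only the pr allele has switched, so pr is the middle locus and the order is vg – pr – b.

pr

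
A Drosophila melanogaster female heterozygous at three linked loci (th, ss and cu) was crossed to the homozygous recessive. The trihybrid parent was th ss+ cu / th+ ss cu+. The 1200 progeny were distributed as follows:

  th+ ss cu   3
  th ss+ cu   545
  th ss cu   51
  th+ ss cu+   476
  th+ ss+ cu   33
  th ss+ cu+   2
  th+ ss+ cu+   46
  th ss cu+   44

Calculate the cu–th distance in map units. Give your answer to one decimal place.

6.8 map units

The two rarest classes, th ss+ cu+ and th+ ss cu, are the double crossovers. Comparing them with the parentals, only the cu allele has switched, so cu is the middle locus and the order is ss – cu – th.
Crossovers in the cu–th interval produce the single-crossover classes th+ ss+ cu and th ss cu+ (33 + 44 = 77) plus the double crossovers (5).
RF(cu–th) = (77 + 5) / 1200 = 82/1200 = 0.0683 → 6.8 map units.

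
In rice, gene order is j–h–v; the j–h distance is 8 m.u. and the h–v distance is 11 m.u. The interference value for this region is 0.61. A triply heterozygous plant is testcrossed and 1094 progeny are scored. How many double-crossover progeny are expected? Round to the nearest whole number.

4

Map distances give recombination frequencies of 0.080 and 0.110 for the two intervals.
With interference 0.61 (so coincidence = 0.39), expected double-crossover frequency = 0.080 × 0.110 × 0.39 = 0.00343.
Expected number = 0.00343 × 1094 = 3.75 ≈ 4.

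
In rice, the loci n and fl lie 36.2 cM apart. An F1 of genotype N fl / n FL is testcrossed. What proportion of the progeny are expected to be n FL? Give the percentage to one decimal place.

A map distance of 36.2 cM corresponds to a recombination frequency of 0.362.
The F1 is N fl / n FL, so n FL is a parental gamete class with expected frequency (1 − r)/2 = 0.638/2 = 0.3190.
That is 0.3190 = 31.9% of the progeny.

31.9%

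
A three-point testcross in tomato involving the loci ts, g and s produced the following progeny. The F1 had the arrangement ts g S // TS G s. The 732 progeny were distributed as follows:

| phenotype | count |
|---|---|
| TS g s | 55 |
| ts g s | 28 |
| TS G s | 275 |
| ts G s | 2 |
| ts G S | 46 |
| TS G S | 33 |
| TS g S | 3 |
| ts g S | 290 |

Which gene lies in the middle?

ts

The two rarest classes, TS g S and ts G s, are the double crossovers. Comparing them with the parentals, only the ts allele has switched, so ts is the middle locus and the order is s – ts – g.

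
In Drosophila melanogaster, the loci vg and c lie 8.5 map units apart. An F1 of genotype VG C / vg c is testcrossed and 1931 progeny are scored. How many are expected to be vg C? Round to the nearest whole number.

82

A map distance of 8.5 map units corresponds to a recombination frequency of 0.085.
The F1 is VG C / vg c, so vg C is a recombinant gamete class with expected frequency r/2 = 0.085/2 = 0.0425.
Expected number = 0.0425 × 1931 = 82.07 ≈ 82.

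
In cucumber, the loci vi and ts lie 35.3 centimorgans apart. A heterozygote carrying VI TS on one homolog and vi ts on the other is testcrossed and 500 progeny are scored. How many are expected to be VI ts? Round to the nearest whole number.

A map distance of 35.3 centimorgans corresponds to a recombination frequency of 0.353.
The F1 is VI TS / vi ts, so VI ts is a recombinant gamete class with expected frequency r/2 = 0.353/2 = 0.1765.
Expected number = 0.1765 × 500 = 88.25 ≈ 88.

88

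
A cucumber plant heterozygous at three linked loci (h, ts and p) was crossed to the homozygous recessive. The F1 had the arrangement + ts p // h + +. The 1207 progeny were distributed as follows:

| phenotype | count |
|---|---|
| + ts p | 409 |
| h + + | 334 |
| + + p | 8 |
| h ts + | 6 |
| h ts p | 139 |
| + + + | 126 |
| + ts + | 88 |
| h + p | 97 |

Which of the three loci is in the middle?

ts

The two rarest classes, + + p and h ts +, are the double crossovers. Comparing them with the parentals, only the ts allele has switched, so ts is the middle locus and the order is h – ts – p.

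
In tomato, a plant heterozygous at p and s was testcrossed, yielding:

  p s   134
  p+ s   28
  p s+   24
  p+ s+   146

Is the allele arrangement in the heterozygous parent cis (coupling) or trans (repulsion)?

cis

The two most frequent classes are p+ s+ (146) and p s (134); these are the parental (non-recombinant) types.
So the F1 carried p+ s+ on one chromosome and p s on the other — the recessive alleles are on the same chromosome (cis / coupling).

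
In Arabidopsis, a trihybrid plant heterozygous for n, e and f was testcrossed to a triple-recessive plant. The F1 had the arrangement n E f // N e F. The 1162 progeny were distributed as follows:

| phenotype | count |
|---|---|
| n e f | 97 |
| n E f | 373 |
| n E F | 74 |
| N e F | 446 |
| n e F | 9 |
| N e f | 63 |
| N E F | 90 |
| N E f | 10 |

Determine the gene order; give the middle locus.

The two rarest classes, N E f and n e F, are the double crossovers. Comparing them with the parentals, only the n allele has switched, so n is the middle locus and the order is e – n – f.

n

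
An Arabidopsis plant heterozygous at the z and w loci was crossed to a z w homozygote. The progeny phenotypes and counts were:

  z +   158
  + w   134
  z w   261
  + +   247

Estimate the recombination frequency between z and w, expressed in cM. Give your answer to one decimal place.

36.5 cM

The two most frequent classes, + + (247) and z w (261), are the parental types, so the F1 was + + / z w.
The recombinant classes are + w and z +: 134 + 158 = 292.
Recombination frequency = 292/800 = 0.3650 ≈ 36.5%, i.e. 36.5 cM.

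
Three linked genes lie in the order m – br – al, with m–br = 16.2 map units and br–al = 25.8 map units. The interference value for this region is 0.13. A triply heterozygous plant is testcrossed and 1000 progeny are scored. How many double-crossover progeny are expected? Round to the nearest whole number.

36

Map distances give recombination frequencies of 0.162 and 0.258 for the two intervals.
With interference 0.13 (so coincidence = 0.87), expected double-crossover frequency = 0.162 × 0.258 × 0.87 = 0.03636.
Expected number = 0.03636 × 1000 = 36.36 ≈ 36.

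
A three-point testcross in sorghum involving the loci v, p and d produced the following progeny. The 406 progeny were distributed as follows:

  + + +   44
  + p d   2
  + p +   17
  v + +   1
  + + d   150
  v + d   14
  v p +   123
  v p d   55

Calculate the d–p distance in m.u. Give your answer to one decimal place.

25.1 m.u.

The two most frequent reciprocal classes, + + d and v p +, are the parental types, so the F1 was + + d / v p +.
The two rarest classes, + p d and v + +, are the double crossovers. Comparing them with the parentals, only the p allele has switched, so p is the middle locus and the order is d – p – v.
Crossovers in the d–p interval produce the single-crossover classes + + + and v p d (44 + 55 = 99) plus the double crossovers (3).
RF(d–p) = (99 + 3) / 406 = 102/406 = 0.2512 → 25.1 m.u.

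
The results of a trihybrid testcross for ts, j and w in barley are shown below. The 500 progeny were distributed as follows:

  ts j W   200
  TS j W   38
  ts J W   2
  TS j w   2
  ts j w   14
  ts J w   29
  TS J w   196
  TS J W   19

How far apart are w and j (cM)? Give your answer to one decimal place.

7.4 cM

The two most frequent reciprocal classes, TS J w and ts j W, are the parental types, so the F1 was TS J w / ts j W.
The two rarest classes, TS j w and ts J W, are the double crossovers. Comparing them with the parentals, only the j allele has switched, so j is the middle locus and the order is w – j – ts.
Crossovers in the w–j interval produce the single-crossover classes TS J W and ts j w (19 + 14 = 33) plus the double crossovers (4).
RF(w–j) = (33 + 4) / 500 = 37/500 = 0.0740 → 7.4 cM.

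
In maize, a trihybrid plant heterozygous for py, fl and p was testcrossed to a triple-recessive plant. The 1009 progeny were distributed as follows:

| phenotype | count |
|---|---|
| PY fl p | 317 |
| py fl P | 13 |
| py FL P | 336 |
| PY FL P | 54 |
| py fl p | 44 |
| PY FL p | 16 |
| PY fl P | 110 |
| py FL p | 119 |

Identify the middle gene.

fl

The two most frequent reciprocal classes, py FL P and PY fl p, are the parental types, so the F1 was py FL P / PY fl p.
The two rarest classes, py fl P and PY FL p, are the double crossovers. Comparing them with the parentals, only the fl allele has switched, so fl is the middle locus and the order is p – fl – py.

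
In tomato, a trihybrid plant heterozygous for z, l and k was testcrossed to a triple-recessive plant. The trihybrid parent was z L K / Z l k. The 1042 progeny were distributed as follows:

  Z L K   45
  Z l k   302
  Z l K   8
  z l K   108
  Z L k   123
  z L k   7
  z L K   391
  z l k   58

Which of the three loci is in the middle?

k

The two rarest classes, z L k and Z l K, are the double crossovers. Comparing them with the parentals, only the k allele has switched, so k is the middle locus and the order is z – k – l.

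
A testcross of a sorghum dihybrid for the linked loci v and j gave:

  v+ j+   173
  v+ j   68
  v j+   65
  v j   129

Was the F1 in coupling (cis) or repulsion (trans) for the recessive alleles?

The two most frequent classes are v+ j+ (173) and v j (129); these are the parental (non-recombinant) types.
So the F1 carried v+ j+ on one chromosome and v j on the other — the recessive alleles are on the same chromosome (cis / coupling).

cis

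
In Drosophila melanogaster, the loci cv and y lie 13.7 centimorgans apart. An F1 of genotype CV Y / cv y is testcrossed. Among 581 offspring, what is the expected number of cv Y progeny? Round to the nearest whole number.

A map distance of 13.7 centimorgans corresponds to a recombination frequency of 0.137.
The F1 is CV Y / cv y, so cv Y is a recombinant gamete class with expected frequency r/2 = 0.137/2 = 0.0685.
Expected number = 0.0685 × 581 = 39.80 ≈ 40.

40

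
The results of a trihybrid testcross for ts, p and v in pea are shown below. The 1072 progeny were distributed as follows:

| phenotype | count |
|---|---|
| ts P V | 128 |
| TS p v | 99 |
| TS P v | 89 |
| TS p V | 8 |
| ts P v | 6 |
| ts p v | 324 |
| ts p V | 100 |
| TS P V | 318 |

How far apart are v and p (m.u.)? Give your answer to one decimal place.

The two most frequent reciprocal classes, ts p v and TS P V, are the parental types, so the F1 was ts p v / TS P V.
The two rarest classes, ts P v and TS p V, are the double crossovers. Comparing them with the parentals, only the p allele has switched, so p is the middle locus and the order is ts – p – v.
Crossovers in the p–v interval produce the single-crossover classes ts p V and TS P v (100 + 89 = 189) plus the double crossovers (14).
RF(p–v) = (189 + 14) / 1072 = 203/1072 = 0.1894 → 18.9 m.u.

18.9 m.u.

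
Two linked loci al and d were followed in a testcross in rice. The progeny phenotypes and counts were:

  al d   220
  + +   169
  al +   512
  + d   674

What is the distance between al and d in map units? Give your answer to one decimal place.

The two most frequent classes, + d (674) and al + (512), are the parental types, so the F1 was + d / al +.
The recombinant classes are + + and al d: 169 + 220 = 389.
Recombination frequency = 389/1575 = 0.2470 ≈ 24.7%, i.e. 24.7 map units.

24.7 map units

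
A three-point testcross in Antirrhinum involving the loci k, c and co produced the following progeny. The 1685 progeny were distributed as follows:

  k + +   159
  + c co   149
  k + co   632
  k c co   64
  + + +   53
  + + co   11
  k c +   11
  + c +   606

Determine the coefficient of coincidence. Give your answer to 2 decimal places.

The two most frequent reciprocal classes, k + co and + c +, are the parental types, so the F1 was k + co / + c +.
The two rarest classes, + + co and k c +, are the double crossovers. Comparing them with the parentals, only the k allele has switched, so k is the middle locus and the order is c – k – co.
c–k: (117 + 22)/1685 = 0.0825; k–co: (308 + 22)/1685 = 0.1958.
Expected DCO frequency = 0.0825 × 0.1958 ≈ 0.01615; observed = 22/1685 ≈ 0.01306.
Coefficient of coincidence = 0.01306/0.01615 ≈ 0.81.

0.81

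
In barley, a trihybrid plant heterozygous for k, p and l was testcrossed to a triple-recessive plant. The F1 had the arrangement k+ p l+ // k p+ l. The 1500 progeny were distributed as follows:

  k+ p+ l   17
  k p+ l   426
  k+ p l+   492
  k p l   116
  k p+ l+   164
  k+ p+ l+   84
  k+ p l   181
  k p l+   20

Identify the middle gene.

k

The two rarest classes, k p l+ and k+ p+ l, are the double crossovers. Comparing them with the parentals, only the k allele has switched, so k is the middle locus and the order is l – k – p.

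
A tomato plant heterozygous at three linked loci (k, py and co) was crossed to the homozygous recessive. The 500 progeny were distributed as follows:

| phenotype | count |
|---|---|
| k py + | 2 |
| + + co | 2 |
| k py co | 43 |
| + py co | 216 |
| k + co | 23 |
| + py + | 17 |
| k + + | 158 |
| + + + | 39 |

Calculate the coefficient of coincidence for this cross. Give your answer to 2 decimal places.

0.53

The two most frequent reciprocal classes, + py co and k + +, are the parental types, so the F1 was + py co / k + +.
The two rarest classes, + + co and k py +, are the double crossovers. Comparing them with the parentals, only the py allele has switched, so py is the middle locus and the order is co – py – k.
co–py: (40 + 4)/500 = 0.0880; py–k: (82 + 4)/500 = 0.1720.
Expected DCO frequency = 0.0880 × 0.1720 ≈ 0.01514; observed = 4/500 ≈ 0.00800.
Coefficient of coincidence = 0.00800/0.01514 ≈ 0.53.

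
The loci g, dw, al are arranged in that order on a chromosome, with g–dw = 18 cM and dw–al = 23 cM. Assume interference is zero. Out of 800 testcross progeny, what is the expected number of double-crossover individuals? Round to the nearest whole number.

33

Map distances give recombination frequencies of 0.180 and 0.230 for the two intervals.
With no interference, expected double-crossover frequency = 0.180 × 0.230 = 0.04140.
Expected number = 0.04140 × 800 = 33.12 ≈ 33.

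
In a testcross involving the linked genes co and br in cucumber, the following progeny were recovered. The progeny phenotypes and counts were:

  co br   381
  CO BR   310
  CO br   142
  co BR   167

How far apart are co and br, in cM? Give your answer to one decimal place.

The two most frequent classes, CO BR (310) and co br (381), are the parental types, so the F1 was CO BR / co br.
The recombinant classes are CO br and co BR: 142 + 167 = 309.
Recombination frequency = 309/1000 = 0.3090 ≈ 30.9%, i.e. 30.9 cM.

30.9 cM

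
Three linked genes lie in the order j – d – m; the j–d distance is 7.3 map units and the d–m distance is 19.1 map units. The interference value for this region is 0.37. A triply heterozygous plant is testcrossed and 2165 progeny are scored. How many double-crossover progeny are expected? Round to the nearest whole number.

19

Map distances give recombination frequencies of 0.073 and 0.191 for the two intervals.
With interference 0.37 (so coincidence = 0.63), expected double-crossover frequency = 0.073 × 0.191 × 0.63 = 0.00878.
Expected number = 0.00878 × 2165 = 19.02 ≈ 19.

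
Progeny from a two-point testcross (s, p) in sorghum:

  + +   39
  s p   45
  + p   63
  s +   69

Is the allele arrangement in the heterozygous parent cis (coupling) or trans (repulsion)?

The two most frequent classes are + p (63) and s + (69); these are the parental (non-recombinant) types.
So the F1 carried + p on one chromosome and s + on the other — the recessive alleles are on opposite chromosomes (trans / repulsion).

trans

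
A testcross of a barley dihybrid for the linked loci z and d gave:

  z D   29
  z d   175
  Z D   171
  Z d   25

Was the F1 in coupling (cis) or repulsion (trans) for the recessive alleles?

The two most frequent classes are Z D (171) and z d (175); these are the parental (non-recombinant) types.
So the F1 carried Z D on one chromosome and z d on the other — the recessive alleles are on the same chromosome (cis / coupling).

cis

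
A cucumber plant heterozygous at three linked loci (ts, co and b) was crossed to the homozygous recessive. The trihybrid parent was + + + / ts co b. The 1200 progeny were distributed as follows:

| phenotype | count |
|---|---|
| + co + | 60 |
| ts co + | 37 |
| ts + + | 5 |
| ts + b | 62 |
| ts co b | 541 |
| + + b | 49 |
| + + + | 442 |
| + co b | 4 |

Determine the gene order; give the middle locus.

ts

The two rarest classes, ts + + and + co b, are the double crossovers. Comparing them with the parentals, only the ts allele has switched, so ts is the middle locus and the order is co – ts – b.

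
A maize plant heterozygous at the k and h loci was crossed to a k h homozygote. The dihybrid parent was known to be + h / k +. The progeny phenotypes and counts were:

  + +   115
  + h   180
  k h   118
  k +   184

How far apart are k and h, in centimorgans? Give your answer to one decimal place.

The recombinant classes are + + and k h: 115 + 118 = 233.
Recombination frequency = 233/597 = 0.3903 ≈ 39.0%, i.e. 39.0 centimorgans.

39.0 centimorgans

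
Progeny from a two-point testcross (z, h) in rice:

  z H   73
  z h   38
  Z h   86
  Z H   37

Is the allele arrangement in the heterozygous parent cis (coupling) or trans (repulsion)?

The two most frequent classes are Z h (86) and z H (73); these are the parental (non-recombinant) types.
So the F1 carried Z h on one chromosome and z H on the other — the recessive alleles are on opposite chromosomes (trans / repulsion).

trans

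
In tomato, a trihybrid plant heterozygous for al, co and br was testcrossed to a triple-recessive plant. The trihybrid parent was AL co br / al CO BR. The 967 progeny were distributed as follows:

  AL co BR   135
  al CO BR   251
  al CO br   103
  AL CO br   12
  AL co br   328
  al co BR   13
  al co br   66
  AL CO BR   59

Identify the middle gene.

co

The two rarest classes, AL CO br and al co BR, are the double crossovers. Comparing them with the parentals, only the co allele has switched, so co is the middle locus and the order is al – co – br.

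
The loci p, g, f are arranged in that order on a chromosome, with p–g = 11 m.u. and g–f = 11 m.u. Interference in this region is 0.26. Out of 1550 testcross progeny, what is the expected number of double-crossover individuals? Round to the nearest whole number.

14

Map distances give recombination frequencies of 0.110 and 0.110 for the two intervals.
With interference 0.26 (so coincidence = 0.74), expected double-crossover frequency = 0.110 × 0.110 × 0.74 = 0.00895.
Expected number = 0.00895 × 1550 = 13.88 ≈ 14.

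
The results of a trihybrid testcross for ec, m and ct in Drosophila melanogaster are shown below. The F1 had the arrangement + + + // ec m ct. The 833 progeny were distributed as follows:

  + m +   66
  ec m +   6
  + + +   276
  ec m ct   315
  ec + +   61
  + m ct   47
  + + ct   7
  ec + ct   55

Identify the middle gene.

The two rarest classes, + + ct and ec m +, are the double crossovers. Comparing them with the parentals, only the ct allele has switched, so ct is the middle locus and the order is m – ct – ec.

ct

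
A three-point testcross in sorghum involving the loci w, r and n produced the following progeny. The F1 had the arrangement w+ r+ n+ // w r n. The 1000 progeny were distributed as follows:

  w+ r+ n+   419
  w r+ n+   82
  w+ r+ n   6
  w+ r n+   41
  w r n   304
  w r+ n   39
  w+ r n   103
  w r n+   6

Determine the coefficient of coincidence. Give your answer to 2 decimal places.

The two rarest classes, w+ r+ n and w r n+, are the double crossovers. Comparing them with the parentals, only the n allele has switched, so n is the middle locus and the order is w – n – r.
w–n: (185 + 12)/1000 = 0.1970; n–r: (80 + 12)/1000 = 0.0920.
Expected DCO frequency = 0.1970 × 0.0920 ≈ 0.01812; observed = 12/1000 ≈ 0.01200.
Coefficient of coincidence = 0.01200/0.01812 ≈ 0.66.

0.66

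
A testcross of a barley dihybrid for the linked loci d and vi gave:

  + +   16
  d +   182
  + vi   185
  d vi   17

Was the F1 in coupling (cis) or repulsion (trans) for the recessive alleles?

trans

The two most frequent classes are + vi (185) and d + (182); these are the parental (non-recombinant) types.
So the F1 carried + vi on one chromosome and d + on the other — the recessive alleles are on opposite chromosomes (trans / repulsion).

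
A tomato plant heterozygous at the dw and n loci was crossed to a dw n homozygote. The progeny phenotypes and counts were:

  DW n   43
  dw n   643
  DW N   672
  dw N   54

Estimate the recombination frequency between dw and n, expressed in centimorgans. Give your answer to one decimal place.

The two most frequent classes, DW N (672) and dw n (643), are the parental types, so the F1 was DW N / dw n.
The recombinant classes are DW n and dw N: 43 + 54 = 97.
Recombination frequency = 97/1412 = 0.0687 ≈ 6.9%, i.e. 6.9 centimorgans.

6.9 centimorgans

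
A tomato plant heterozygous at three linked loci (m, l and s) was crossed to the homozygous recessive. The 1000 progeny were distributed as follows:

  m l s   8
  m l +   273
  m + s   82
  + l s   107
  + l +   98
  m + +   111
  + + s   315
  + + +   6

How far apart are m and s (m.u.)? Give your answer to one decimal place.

The two most frequent reciprocal classes, m l + and + + s, are the parental types, so the F1 was m l + / + + s.
The two rarest classes, m l s and + + +, are the double crossovers. Comparing them with the parentals, only the s allele has switched, so s is the middle locus and the order is m – s – l.
Crossovers in the m–s interval produce the single-crossover classes + l + and m + s (98 + 82 = 180) plus the double crossovers (14).
RF(m–s) = (180 + 14) / 1000 = 194/1000 = 0.1940 → 19.4 m.u.

19.4 m.u.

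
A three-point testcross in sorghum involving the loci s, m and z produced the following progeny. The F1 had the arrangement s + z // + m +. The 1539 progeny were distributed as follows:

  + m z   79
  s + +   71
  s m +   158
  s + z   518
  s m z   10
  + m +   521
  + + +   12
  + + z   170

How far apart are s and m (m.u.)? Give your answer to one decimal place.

The two rarest classes, s m z and + + +, are the double crossovers. Comparing them with the parentals, only the m allele has switched, so m is the middle locus and the order is z – m – s.
Crossovers in the m–s interval produce the single-crossover classes + + z and s m + (170 + 158 = 328) plus the double crossovers (22).
RF(m–s) = (328 + 22) / 1539 = 350/1539 = 0.2274 → 22.7 m.u.

22.7 m.u.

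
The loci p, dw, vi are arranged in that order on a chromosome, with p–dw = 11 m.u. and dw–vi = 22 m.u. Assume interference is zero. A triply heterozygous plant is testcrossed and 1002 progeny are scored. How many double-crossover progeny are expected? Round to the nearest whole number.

Map distances give recombination frequencies of 0.110 and 0.220 for the two intervals.
With no interference, expected double-crossover frequency = 0.110 × 0.220 = 0.02420.
Expected number = 0.02420 × 1002 = 24.25 ≈ 24.

24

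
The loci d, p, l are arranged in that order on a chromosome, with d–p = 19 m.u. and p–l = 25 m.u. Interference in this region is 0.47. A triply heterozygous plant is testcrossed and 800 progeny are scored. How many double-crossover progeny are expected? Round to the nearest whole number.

20

Map distances give recombination frequencies of 0.190 and 0.250 for the two intervals.
With interference 0.47 (so coincidence = 0.53), expected double-crossover frequency = 0.190 × 0.250 × 0.53 = 0.02518.
Expected number = 0.02518 × 800 = 20.14 ≈ 20.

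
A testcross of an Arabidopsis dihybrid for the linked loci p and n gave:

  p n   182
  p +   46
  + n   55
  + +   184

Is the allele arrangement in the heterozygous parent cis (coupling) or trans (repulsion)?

The two most frequent classes are + + (184) and p n (182); these are the parental (non-recombinant) types.
So the F1 carried + + on one chromosome and p n on the other — the recessive alleles are on the same chromosome (cis / coupling).

cis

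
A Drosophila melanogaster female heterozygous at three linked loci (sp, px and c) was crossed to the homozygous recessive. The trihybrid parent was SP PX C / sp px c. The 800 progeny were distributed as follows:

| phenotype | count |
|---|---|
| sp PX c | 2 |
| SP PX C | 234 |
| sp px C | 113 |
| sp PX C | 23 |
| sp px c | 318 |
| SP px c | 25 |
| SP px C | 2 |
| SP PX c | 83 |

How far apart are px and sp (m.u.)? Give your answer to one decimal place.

The two rarest classes, SP px C and sp PX c, are the double crossovers. Comparing them with the parentals, only the px allele has switched, so px is the middle locus and the order is sp – px – c.
Crossovers in the sp–px interval produce the single-crossover classes sp PX C and SP px c (23 + 25 = 48) plus the double crossovers (4).
RF(sp–px) = (48 + 4) / 800 = 52/800 = 0.0650 → 6.5 m.u.

6.5 m.u.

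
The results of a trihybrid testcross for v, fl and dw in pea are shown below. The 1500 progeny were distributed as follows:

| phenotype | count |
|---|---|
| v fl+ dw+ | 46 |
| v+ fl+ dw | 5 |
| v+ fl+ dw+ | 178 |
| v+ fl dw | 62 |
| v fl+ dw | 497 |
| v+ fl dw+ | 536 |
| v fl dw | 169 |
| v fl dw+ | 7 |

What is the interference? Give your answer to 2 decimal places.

The two most frequent reciprocal classes, v fl+ dw and v+ fl dw+, are the parental types, so the F1 was v fl+ dw / v+ fl dw+.
The two rarest classes, v+ fl+ dw and v fl dw+, are the double crossovers. Comparing them with the parentals, only the v allele has switched, so v is the middle locus and the order is dw – v – fl.
dw–v: (108 + 12)/1500 = 0.0800; v–fl: (347 + 12)/1500 = 0.2393.
Expected DCO frequency = 0.0800 × 0.2393 ≈ 0.01914; observed = 12/1500 ≈ 0.00800.
Coefficient of coincidence = 0.00800/0.01914 ≈ 0.42; interference = 1 − 0.42 = 0.58.

0.58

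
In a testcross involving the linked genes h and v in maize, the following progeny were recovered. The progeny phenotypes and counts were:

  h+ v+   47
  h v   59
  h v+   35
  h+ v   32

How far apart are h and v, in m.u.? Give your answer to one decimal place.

38.7 m.u.

The two most frequent classes, h+ v+ (47) and h v (59), are the parental types, so the F1 was h+ v+ / h v.
The recombinant classes are h+ v and h v+: 32 + 35 = 67.
Recombination frequency = 67/173 = 0.3873 ≈ 38.7%, i.e. 38.7 m.u.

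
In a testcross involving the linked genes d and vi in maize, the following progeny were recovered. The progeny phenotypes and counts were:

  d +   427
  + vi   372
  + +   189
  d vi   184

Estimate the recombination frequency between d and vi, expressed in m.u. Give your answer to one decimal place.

31.8 m.u.

The two most frequent classes, + vi (372) and d + (427), are the parental types, so the F1 was + vi / d +.
The recombinant classes are + + and d vi: 189 + 184 = 373.
Recombination frequency = 373/1172 = 0.3183 ≈ 31.8%, i.e. 31.8 m.u.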